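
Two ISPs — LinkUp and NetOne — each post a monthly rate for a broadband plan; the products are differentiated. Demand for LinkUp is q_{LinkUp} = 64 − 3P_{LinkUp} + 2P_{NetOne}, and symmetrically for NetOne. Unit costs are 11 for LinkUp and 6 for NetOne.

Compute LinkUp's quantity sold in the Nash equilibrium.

36.9375

LinkUp's profit: π = (P_{LinkUp} − 11)(64 − 3P_{LinkUp} + 2P_{NetOne}).
∂π/∂P_{LinkUp} = 97 − 6P_{LinkUp} + 2P_{NetOne} = 0 ⇒ P_{LinkUp} = 97/6 + (1/3)P_{NetOne}.
Similarly P_{NetOne} = 41/3 + (1/3)P_{LinkUp}.
Plugging P_{NetOne} into LinkUp's best response: P_{LinkUp} = 97/6 + (1/3)(41/3 + (1/3)P_{LinkUp}) ⇒ (8/9)P_{LinkUp} = 373/18, so P_{LinkUp} = 23.3125.
Then P_{NetOne} = 41/3 + (1/3)·23.3125 = 21.4375.
q_{LinkUp} = 64 − 3·23.3125 + 2·21.4375 = 36.9375.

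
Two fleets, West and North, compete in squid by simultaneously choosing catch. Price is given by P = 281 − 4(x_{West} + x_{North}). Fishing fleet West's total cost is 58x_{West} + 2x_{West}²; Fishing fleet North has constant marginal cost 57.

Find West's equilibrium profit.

739.26

Fishing fleet West's profit: π = x_{West}(281 − 4(x_{West} + x_{North})) − 58x_{West} − 2x_{West}².
∂π/∂x_{West} = 223 − 12x_{West} − 4x_{North} = 0, so x_{West} = 223/12 − (1/3)x_{North}.
For North: ∂π/∂x_{North} = 224 − 8x_{North} − 4x_{West} = 0 ⇒ x_{North} = 28 − 0.5x_{West}.
Solving the two reaction functions simultaneously: (1 − (−1/3)(−0.5))x_{West} = 223/12 − (1/3)·28, so (5/6)x_{West} = 9.25 and x_{West} = 11.1.
Then x_{North} = 28 − 0.5·11.1 = 22.45.
Price P = 281 − 4·33.55 = 146.8.
West's profit: (146.8 − 58)·11.1 − 2(11.1)² = 739.26.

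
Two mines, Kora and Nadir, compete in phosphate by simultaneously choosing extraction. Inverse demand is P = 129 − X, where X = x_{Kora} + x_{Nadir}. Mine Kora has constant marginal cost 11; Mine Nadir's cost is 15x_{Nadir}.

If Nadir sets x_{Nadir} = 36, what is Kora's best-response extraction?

Mine Kora's profit: π = x_{Kora}(129 − (x_{Kora} + x_{Nadir})) − 11x_{Kora}.
∂π/∂x_{Kora} = 118 − 2x_{Kora} − x_{Nadir} = 0, so x_{Kora} = 59 − 0.5x_{Nadir}.
At x_{Nadir} = 36: x_{Kora} = 59 − 0.5·36 = 41.

41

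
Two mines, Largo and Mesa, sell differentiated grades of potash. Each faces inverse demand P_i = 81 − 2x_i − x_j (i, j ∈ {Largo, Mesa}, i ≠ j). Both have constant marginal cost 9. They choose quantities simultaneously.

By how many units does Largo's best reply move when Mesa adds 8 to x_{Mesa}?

-2

Mine Largo's profit: π = x_{Largo}(81 − 2x_{Largo} − x_{Mesa}) − 9x_{Largo}.
∂π/∂x_{Largo} = 72 − 4x_{Largo} − x_{Mesa} = 0 ⇒ x_{Largo} = 18 − 0.25x_{Mesa}.
The reaction-function slope is −0.25, so an 8-unit rise in x_{Mesa} moves x_{Largo} by −0.25 × 8 = −2. Largo's best response falls — the actions are strategic substitutes.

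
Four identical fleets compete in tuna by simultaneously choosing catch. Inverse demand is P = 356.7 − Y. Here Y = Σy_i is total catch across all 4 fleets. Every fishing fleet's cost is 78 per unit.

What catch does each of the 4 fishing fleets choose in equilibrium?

A representative fishing fleet's profit is π_i = y_i(356.7 − Y) − 78y_i, with Y = y_i + Σ_{j≠i} y_j.
First-order condition: 278.7 − 2y_i − Σ_{j≠i} y_j = 0.
Imposing symmetry (y_j = y for all j) turns Σ_{j≠i} y_j into 3y, so 278.7 = 5y and y = 55.74.

55.74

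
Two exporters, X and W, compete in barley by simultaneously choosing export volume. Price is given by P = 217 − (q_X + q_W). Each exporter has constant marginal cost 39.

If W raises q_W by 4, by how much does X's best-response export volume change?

Exporter X's profit: π = q_X(217 − (q_X + q_W)) − 39q_X.
∂π/∂q_X = 178 − 2q_X − q_W = 0, so q_X = 89 − 0.5q_W.
The reaction-function slope is −0.5, so a 4-unit rise in q_W moves q_X by −0.5 × 4 = −2. X's best response falls — the actions are strategic substitutes.

-2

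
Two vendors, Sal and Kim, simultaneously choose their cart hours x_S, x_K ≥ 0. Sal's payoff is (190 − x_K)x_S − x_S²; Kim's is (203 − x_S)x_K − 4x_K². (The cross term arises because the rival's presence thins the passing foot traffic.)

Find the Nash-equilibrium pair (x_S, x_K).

87.8, 14.4

Expanding Sal's payoff: 190x_S − x_Kx_S − x_S².
∂π/∂x_S = 190 − x_K − 2x_S = 0, so x_S = 95 − 0.5x_K.
Likewise for Kim: x_K = 25.375 − 0.125x_S.
Solving the two reaction functions simultaneously: (1 − (−0.5)(−0.125))x_S = 95 − 0.5·25.375, so 0.9375x_S = 82.3125 and x_S = 87.8.
Then x_K = 25.375 − 0.125·87.8 = 14.4.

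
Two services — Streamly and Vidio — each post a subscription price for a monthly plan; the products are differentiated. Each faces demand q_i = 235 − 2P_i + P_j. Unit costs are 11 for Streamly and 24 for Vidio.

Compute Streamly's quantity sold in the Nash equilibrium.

152.8

Streamly's profit: π = (P_{Streamly} − 11)(235 − 2P_{Streamly} + P_{Vidio}).
∂π/∂P_{Streamly} = 257 − 4P_{Streamly} + P_{Vidio} = 0 ⇒ P_{Streamly} = 64.25 + 0.25P_{Vidio}.
Similarly P_{Vidio} = 70.75 + 0.25P_{Streamly}.
Solving the two reaction functions simultaneously: (1 − (0.25)(0.25))P_{Streamly} = 64.25 + 0.25·70.75, so 0.9375P_{Streamly} = 81.9375 and P_{Streamly} = 87.4.
Then P_{Vidio} = 70.75 + 0.25·87.4 = 92.6.
q_{Streamly} = 235 − 2·87.4 + 92.6 = 152.8.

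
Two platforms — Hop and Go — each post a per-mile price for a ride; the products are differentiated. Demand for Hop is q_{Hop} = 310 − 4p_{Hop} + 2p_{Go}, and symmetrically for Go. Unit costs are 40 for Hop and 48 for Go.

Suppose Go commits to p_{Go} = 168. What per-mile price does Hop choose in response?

100.75

Hop's profit: π = (p_{Hop} − 40)(310 − 4p_{Hop} + 2p_{Go}).
∂π/∂p_{Hop} = 470 − 8p_{Hop} + 2p_{Go} = 0 ⇒ p_{Hop} = 58.75 + 0.25p_{Go}.
At p_{Go} = 168: p_{Hop} = 58.75 + 0.25·168 = 100.75.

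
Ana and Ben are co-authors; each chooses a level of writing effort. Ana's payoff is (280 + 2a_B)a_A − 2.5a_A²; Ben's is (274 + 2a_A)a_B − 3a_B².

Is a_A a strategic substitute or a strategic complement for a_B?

Expanding Ana's payoff: 280a_A + 2a_Ba_A − 2.5a_A².
∂π/∂a_A = 280 + 2a_B − 5a_A = 0, so a_A = 56 + 0.4a_B.
The best-response slope da_A/da_B = 0.4 > 0: the reaction function is upward-sloping, so the choices are strategic complements.

strategic complements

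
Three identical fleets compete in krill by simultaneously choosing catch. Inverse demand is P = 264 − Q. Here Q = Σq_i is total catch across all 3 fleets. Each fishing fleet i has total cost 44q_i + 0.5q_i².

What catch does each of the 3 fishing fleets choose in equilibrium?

A representative fishing fleet's profit is π_i = q_i(264 − Q) − 44q_i − 0.5q_i², with Q = q_i + Σ_{j≠i} q_j.
First-order condition: 220 − 3q_i − Σ_{j≠i} q_j = 0.
In a symmetric equilibrium every fishing fleet chooses the same q, so Σ_{j≠i} q_j = 2q. The condition becomes 220 − 5q = 0, giving q = 220/5 = 44.

44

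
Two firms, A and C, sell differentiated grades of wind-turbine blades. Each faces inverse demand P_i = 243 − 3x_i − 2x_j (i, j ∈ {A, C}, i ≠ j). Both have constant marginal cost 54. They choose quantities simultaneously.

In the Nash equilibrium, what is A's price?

124.875

Firm A's profit: π = x_A(243 − 3x_A − 2x_C) − 54x_A.
∂π/∂x_A = 189 − 6x_A − 2x_C = 0 ⇒ x_A = 31.5 − (1/3)x_C.
By symmetry x_C = x_A; substituting into the reaction function, (4/3)x_A = 31.5 and x_A = 23.625.
P_A = 243 − 3·23.625 − 2·23.625 = 124.875.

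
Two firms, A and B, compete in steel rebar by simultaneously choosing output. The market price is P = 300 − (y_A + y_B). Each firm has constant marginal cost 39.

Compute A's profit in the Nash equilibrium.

Firm A's profit: π = y_A(300 − (y_A + y_B)) − 39y_A.
∂π/∂y_A = 261 − 2y_A − y_B = 0, so y_A = 130.5 − 0.5y_B.
Setting y_A = y_B in the reaction function: y_A = 130.5 − 0.5y_A, so y_A = 130.5 / 1.5 = 87.
Price P = 300 − 174 = 126.
A's profit: (126 − 39)·87 = 7569.

7569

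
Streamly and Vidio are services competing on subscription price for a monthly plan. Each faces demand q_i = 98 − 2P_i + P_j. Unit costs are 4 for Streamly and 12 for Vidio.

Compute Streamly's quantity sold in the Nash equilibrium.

64.8

Streamly's profit: π = (P_{Streamly} − 4)(98 − 2P_{Streamly} + P_{Vidio}).
∂π/∂P_{Streamly} = 106 − 4P_{Streamly} + P_{Vidio} = 0 ⇒ P_{Streamly} = 26.5 + 0.25P_{Vidio}.
Similarly P_{Vidio} = 30.5 + 0.25P_{Streamly}.
Solving the two reaction functions simultaneously: (1 − (0.25)(0.25))P_{Streamly} = 26.5 + 0.25·30.5, so 0.9375P_{Streamly} = 34.125 and P_{Streamly} = 36.4.
Then P_{Vidio} = 30.5 + 0.25·36.4 = 39.6.
q_{Streamly} = 98 − 2·36.4 + 39.6 = 64.8.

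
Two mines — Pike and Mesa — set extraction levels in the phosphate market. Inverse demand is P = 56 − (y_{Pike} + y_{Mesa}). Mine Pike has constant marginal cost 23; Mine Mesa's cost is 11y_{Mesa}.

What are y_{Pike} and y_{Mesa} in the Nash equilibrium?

7, 19

Mine Pike's profit: π = y_{Pike}(56 − (y_{Pike} + y_{Mesa})) − 23y_{Pike}.
∂π/∂y_{Pike} = 33 − 2y_{Pike} − y_{Mesa} = 0, so y_{Pike} = 16.5 − 0.5y_{Mesa}.
By the same steps for Mesa: y_{Mesa} = 22.5 − 0.5y_{Pike}.
Plugging y_{Mesa} into Pike's best response: y_{Pike} = 16.5 − 0.5(22.5 − 0.5y_{Pike}) ⇒ 0.75y_{Pike} = 5.25, so y_{Pike} = 7.
Then y_{Mesa} = 22.5 − 0.5·7 = 19.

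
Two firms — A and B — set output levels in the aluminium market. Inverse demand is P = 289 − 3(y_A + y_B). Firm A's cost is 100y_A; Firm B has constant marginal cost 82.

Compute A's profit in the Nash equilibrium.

1083

Firm A's profit: π = y_A(289 − 3(y_A + y_B)) − 100y_A.
∂π/∂y_A = 189 − 6y_A − 3y_B = 0, so y_A = 31.5 − 0.5y_B.
By the same steps for B: y_B = 34.5 − 0.5y_A.
Substituting the second reaction function into the first: y_A = 31.5 − 0.5(34.5 − 0.5y_A), which gives 0.75y_A = 14.25 ⇒ y_A = 19.
Then y_B = 34.5 − 0.5·19 = 25.
Price P = 289 − 3·44 = 157.
A's profit: (157 − 100)·19 = 1083.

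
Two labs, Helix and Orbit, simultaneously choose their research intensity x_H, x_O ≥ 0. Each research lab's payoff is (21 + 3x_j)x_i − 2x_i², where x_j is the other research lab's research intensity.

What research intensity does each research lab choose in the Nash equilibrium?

Helix's payoff is (21 + 3x_O)x_H − 2x_H².
∂π/∂x_H = 21 + 3x_O − 4x_H = 0, so x_H = 5.25 + 0.75x_O.
Setting x_H = x_O in the reaction function: x_H = 5.25 + 0.75x_H, so x_H = 5.25 / 0.25 = 21.

21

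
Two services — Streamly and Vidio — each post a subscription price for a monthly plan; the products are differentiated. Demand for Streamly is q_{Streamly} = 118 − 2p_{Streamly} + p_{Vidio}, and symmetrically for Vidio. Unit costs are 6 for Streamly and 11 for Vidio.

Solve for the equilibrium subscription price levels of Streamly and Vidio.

Streamly's profit: π = (p_{Streamly} − 6)(118 − 2p_{Streamly} + p_{Vidio}).
∂π/∂p_{Streamly} = 130 − 4p_{Streamly} + p_{Vidio} = 0 ⇒ p_{Streamly} = 32.5 + 0.25p_{Vidio}.
Similarly p_{Vidio} = 35 + 0.25p_{Streamly}.
Plugging p_{Vidio} into Streamly's best response: p_{Streamly} = 32.5 + 0.25(35 + 0.25p_{Streamly}) ⇒ 0.9375p_{Streamly} = 41.25, so p_{Streamly} = 44.
Then p_{Vidio} = 35 + 0.25·44 = 46.

44, 46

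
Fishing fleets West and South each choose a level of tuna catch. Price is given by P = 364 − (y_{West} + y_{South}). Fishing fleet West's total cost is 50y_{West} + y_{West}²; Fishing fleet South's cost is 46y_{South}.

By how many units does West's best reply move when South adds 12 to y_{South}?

-3

Fishing fleet West's profit: π = y_{West}(364 − (y_{West} + y_{South})) − 50y_{West} − y_{West}².
∂π/∂y_{West} = 314 − 4y_{West} − y_{South} = 0, so y_{West} = 78.5 − 0.25y_{South}.
The reaction-function slope is −0.25, so a 12-unit rise in y_{South} moves y_{West} by −0.25 × 12 = −3. West's best response falls — the actions are strategic substitutes.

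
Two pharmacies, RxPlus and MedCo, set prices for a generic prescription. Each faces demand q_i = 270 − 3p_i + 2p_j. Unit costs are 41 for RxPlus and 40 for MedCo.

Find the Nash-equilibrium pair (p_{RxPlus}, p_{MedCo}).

RxPlus's profit: π = (p_{RxPlus} − 41)(270 − 3p_{RxPlus} + 2p_{MedCo}).
∂π/∂p_{RxPlus} = 393 − 6p_{RxPlus} + 2p_{MedCo} = 0 ⇒ p_{RxPlus} = 65.5 + (1/3)p_{MedCo}.
Similarly p_{MedCo} = 65 + (1/3)p_{RxPlus}.
Plugging p_{MedCo} into RxPlus's best response: p_{RxPlus} = 65.5 + (1/3)(65 + (1/3)p_{RxPlus}) ⇒ (8/9)p_{RxPlus} = 523/6, so p_{RxPlus} = 98.0625.
Then p_{MedCo} = 65 + (1/3)·98.0625 = 97.6875.

98.0625, 97.6875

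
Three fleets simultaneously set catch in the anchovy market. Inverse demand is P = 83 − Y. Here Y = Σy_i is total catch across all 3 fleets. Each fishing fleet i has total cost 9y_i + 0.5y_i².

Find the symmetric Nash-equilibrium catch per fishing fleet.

A representative fishing fleet's profit is π_i = y_i(83 − Y) − 9y_i − 0.5y_i², with Y = y_i + Σ_{j≠i} y_j.
First-order condition: 74 − 3y_i − Σ_{j≠i} y_j = 0.
With identical fishing fleets, set every y_j = y: then 74 − 3y − 2y = 0, i.e. y = 74/5 = 14.8.

14.8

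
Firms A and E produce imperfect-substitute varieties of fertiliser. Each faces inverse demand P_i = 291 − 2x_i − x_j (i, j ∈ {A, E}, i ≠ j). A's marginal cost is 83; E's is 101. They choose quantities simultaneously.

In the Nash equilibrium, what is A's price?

Firm A's profit: π = x_A(291 − 2x_A − x_E) − 83x_A.
∂π/∂x_A = 208 − 4x_A − x_E = 0 ⇒ x_A = 52 − 0.25x_E.
Similarly x_E = 47.5 − 0.25x_A.
Substituting the second reaction function into the first: x_A = 52 − 0.25(47.5 − 0.25x_A), which gives 0.9375x_A = 40.125 ⇒ x_A = 42.8.
Then x_E = 47.5 − 0.25·42.8 = 36.8.
P_A = 291 − 2·42.8 − 36.8 = 168.6.

168.6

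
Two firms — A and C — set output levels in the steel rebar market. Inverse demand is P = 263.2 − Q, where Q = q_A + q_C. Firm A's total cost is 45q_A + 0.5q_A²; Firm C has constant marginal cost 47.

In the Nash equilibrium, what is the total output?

Firm A's profit: π = q_A(263.2 − (q_A + q_C)) − 45q_A − 0.5q_A².
∂π/∂q_A = 218.2 − 3q_A − q_C = 0, so q_A = 1091/15 − (1/3)q_C.
For C: ∂π/∂q_C = 216.2 − 2q_C − q_A = 0 ⇒ q_C = 108.1 − 0.5q_A.
Solving the two reaction functions simultaneously: (1 − (−1/3)(−0.5))q_A = 1091/15 − (1/3)·108.1, so (5/6)q_A = 36.7 and q_A = 44.04.
Then q_C = 108.1 − 0.5·44.04 = 86.08.
Total output: 44.04 + 86.08 = 130.12.

130.12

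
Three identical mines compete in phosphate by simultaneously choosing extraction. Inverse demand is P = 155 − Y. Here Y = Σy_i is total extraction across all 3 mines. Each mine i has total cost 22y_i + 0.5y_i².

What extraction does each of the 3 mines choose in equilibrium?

A representative mine's profit is π_i = y_i(155 − Y) − 22y_i − 0.5y_i², with Y = y_i + Σ_{j≠i} y_j.
First-order condition: 133 − 3y_i − Σ_{j≠i} y_j = 0.
Imposing symmetry (y_j = y for all j) turns Σ_{j≠i} y_j into 2y, so 133 = 5y and y = 26.6.

26.6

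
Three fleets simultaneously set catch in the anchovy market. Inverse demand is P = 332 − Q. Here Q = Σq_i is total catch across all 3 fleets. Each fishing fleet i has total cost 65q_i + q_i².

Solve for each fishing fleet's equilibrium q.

A representative fishing fleet's profit is π_i = q_i(332 − Q) − 65q_i − q_i², with Q = q_i + Σ_{j≠i} q_j.
First-order condition: 267 − 4q_i − Σ_{j≠i} q_j = 0.
In a symmetric equilibrium every fishing fleet chooses the same q, so Σ_{j≠i} q_j = 2q. The condition becomes 267 − 6q = 0, giving q = 267/6 = 44.5.

44.5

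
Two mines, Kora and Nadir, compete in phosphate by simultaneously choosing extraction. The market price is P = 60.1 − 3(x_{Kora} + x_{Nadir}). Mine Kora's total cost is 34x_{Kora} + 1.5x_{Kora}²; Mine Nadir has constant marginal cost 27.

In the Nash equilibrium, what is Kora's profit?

7.2962

Mine Kora's profit: π = x_{Kora}(60.1 − 3(x_{Kora} + x_{Nadir})) − 34x_{Kora} − 1.5x_{Kora}².
∂π/∂x_{Kora} = 26.1 − 9x_{Kora} − 3x_{Nadir} = 0, so x_{Kora} = 2.9 − (1/3)x_{Nadir}.
For Nadir: ∂π/∂x_{Nadir} = 33.1 − 6x_{Nadir} − 3x_{Kora} = 0 ⇒ x_{Nadir} = 331/60 − 0.5x_{Kora}.
Plugging x_{Nadir} into Kora's best response: x_{Kora} = 2.9 − (1/3)(331/60 − 0.5x_{Kora}) ⇒ (5/6)x_{Kora} = 191/180, so x_{Kora} = 191/150.
Then x_{Nadir} = 331/60 − 0.5·(191/150) = 4.88.
Price P = 60.1 − 3·(923/150) = 41.64.
Kora's profit: (41.64 − 34)·(191/150) − 1.5(191/150)² = 7.2962.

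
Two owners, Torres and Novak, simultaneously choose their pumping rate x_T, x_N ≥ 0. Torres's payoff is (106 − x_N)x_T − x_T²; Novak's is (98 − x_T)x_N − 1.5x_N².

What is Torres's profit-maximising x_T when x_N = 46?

30

Expanding Torres's payoff: 106x_T − x_Nx_T − x_T².
∂π/∂x_T = 106 − x_N − 2x_T = 0, so x_T = 53 − 0.5x_N.
At x_N = 46: x_T = 53 − 0.5·46 = 30.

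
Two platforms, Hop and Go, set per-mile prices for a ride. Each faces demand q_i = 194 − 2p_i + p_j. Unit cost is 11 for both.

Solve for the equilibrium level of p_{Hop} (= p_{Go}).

72

Hop's profit: π = (p_{Hop} − 11)(194 − 2p_{Hop} + p_{Go}).
∂π/∂p_{Hop} = 216 − 4p_{Hop} + p_{Go} = 0 ⇒ p_{Hop} = 54 + 0.25p_{Go}.
Setting p_{Hop} = p_{Go} in the reaction function: p_{Hop} = 54 + 0.25p_{Hop}, so p_{Hop} = 54 / 0.75 = 72.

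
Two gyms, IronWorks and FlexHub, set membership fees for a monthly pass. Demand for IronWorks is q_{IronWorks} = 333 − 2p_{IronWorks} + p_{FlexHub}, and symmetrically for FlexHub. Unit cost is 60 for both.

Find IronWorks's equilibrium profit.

16562

IronWorks's profit: π = (p_{IronWorks} − 60)(333 − 2p_{IronWorks} + p_{FlexHub}).
∂π/∂p_{IronWorks} = 453 − 4p_{IronWorks} + p_{FlexHub} = 0 ⇒ p_{IronWorks} = 113.25 + 0.25p_{FlexHub}.
By symmetry p_{FlexHub} = p_{IronWorks}; substituting into the reaction function, 0.75p_{IronWorks} = 113.25 and p_{IronWorks} = 151.
q_{IronWorks} = 333 − 2·151 + 151 = 182.
Profit = (151 − 60)·182 = 16562.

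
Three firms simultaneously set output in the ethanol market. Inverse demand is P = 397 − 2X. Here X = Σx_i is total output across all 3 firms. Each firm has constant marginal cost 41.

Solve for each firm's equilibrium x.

A representative firm's profit is π_i = x_i(397 − 2X) − 41x_i, with X = x_i + Σ_{j≠i} x_j.
First-order condition: 356 − 4x_i − 2Σ_{j≠i} x_j = 0.
Imposing symmetry (x_j = x for all j) turns Σ_{j≠i} x_j into 2x, so 356 = 8x and x = 44.5.

44.5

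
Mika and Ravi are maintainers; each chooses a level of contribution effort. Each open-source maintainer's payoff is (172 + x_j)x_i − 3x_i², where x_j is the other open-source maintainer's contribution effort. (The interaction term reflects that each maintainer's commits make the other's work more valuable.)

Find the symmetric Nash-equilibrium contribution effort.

Mika's payoff is (172 + x_R)x_M − 3x_M².
∂π/∂x_M = 172 + x_R − 6x_M = 0, so x_M = 86/3 + (1/6)x_R.
By symmetry x_R = x_M; substituting into the reaction function, (5/6)x_M = 86/3 and x_M = 34.4.

34.4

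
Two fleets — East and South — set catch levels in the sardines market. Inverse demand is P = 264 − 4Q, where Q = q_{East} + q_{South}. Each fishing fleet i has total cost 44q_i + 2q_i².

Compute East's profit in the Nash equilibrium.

1134.375

Fishing fleet East's profit: π = q_{East}(264 − 4(q_{East} + q_{South})) − 44q_{East} − 2q_{East}².
∂π/∂q_{East} = 220 − 12q_{East} − 4q_{South} = 0, so q_{East} = 55/3 − (1/3)q_{South}.
The game is symmetric, so in equilibrium q_{South} = q_{East}: the reaction function gives (4/3)q_{East} = 55/3, hence q_{East} = 13.75.
Price P = 264 − 4·27.5 = 154.
East's profit: (154 − 44)·13.75 − 2(13.75)² = 1134.375.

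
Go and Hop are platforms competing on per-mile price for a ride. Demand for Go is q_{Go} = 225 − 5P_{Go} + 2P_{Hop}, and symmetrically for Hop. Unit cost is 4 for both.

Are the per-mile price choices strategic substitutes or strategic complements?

Go's profit: π = (P_{Go} − 4)(225 − 5P_{Go} + 2P_{Hop}).
∂π/∂P_{Go} = 245 − 10P_{Go} + 2P_{Hop} = 0 ⇒ P_{Go} = 24.5 + 0.2P_{Hop}.
The best-response slope dP_{Go}/dP_{Hop} = 0.2 > 0: the reaction function is upward-sloping, so the choices are strategic complements.

strategic complements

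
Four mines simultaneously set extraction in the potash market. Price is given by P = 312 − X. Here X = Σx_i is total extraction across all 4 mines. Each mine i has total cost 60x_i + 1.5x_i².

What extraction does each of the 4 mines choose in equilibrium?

A representative mine's profit is π_i = x_i(312 − X) − 60x_i − 1.5x_i², with X = x_i + Σ_{j≠i} x_j.
First-order condition: 252 − 5x_i − Σ_{j≠i} x_j = 0.
In a symmetric equilibrium every mine chooses the same x, so Σ_{j≠i} x_j = 3x. The condition becomes 252 − 8x = 0, giving x = 252/8 = 31.5.

31.5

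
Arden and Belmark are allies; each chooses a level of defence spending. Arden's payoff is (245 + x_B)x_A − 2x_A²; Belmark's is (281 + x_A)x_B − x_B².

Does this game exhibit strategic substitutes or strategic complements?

Expanding Arden's payoff: 245x_A + x_Bx_A − 2x_A².
∂π/∂x_A = 245 + x_B − 4x_A = 0, so x_A = 61.25 + 0.25x_B.
The best-response slope dx_A/dx_B = 0.25 > 0: the reaction function is upward-sloping, so the choices are strategic complements.

strategic complements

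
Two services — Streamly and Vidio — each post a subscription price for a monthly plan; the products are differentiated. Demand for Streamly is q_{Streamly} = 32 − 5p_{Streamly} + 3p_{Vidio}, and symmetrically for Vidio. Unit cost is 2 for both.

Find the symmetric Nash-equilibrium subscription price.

Streamly's profit: π = (p_{Streamly} − 2)(32 − 5p_{Streamly} + 3p_{Vidio}).
∂π/∂p_{Streamly} = 42 − 10p_{Streamly} + 3p_{Vidio} = 0 ⇒ p_{Streamly} = 4.2 + 0.3p_{Vidio}.
Setting p_{Streamly} = p_{Vidio} in the reaction function: p_{Streamly} = 4.2 + 0.3p_{Streamly}, so p_{Streamly} = 4.2 / 0.7 = 6.

6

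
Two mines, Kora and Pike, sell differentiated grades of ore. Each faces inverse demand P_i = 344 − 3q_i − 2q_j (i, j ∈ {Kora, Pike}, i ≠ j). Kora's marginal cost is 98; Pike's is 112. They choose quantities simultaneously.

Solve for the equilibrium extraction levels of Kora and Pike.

31.625, 28.125

Mine Kora's profit: π = q_{Kora}(344 − 3q_{Kora} − 2q_{Pike}) − 98q_{Kora}.
∂π/∂q_{Kora} = 246 − 6q_{Kora} − 2q_{Pike} = 0 ⇒ q_{Kora} = 41 − (1/3)q_{Pike}.
Similarly q_{Pike} = 116/3 − (1/3)q_{Kora}.
Substituting the second reaction function into the first: q_{Kora} = 41 − (1/3)(116/3 − (1/3)q_{Kora}), which gives (8/9)q_{Kora} = 253/9 ⇒ q_{Kora} = 31.625.
Then q_{Pike} = 116/3 − (1/3)·31.625 = 28.125.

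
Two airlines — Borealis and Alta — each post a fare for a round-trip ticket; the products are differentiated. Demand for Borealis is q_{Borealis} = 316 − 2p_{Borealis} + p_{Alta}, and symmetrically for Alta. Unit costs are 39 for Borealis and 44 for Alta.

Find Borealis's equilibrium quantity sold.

Borealis's profit: π = (p_{Borealis} − 39)(316 − 2p_{Borealis} + p_{Alta}).
∂π/∂p_{Borealis} = 394 − 4p_{Borealis} + p_{Alta} = 0 ⇒ p_{Borealis} = 98.5 + 0.25p_{Alta}.
Similarly p_{Alta} = 101 + 0.25p_{Borealis}.
Solving the two reaction functions simultaneously: (1 − (0.25)(0.25))p_{Borealis} = 98.5 + 0.25·101, so 0.9375p_{Borealis} = 123.75 and p_{Borealis} = 132.
Then p_{Alta} = 101 + 0.25·132 = 134.
q_{Borealis} = 316 − 2·132 + 134 = 186.

186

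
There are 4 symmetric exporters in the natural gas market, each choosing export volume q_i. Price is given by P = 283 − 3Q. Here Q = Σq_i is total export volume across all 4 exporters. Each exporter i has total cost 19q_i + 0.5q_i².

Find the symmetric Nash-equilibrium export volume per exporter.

16.5

A representative exporter's profit is π_i = q_i(283 − 3Q) − 19q_i − 0.5q_i², with Q = q_i + Σ_{j≠i} q_j.
First-order condition: 264 − 7q_i − 3Σ_{j≠i} q_j = 0.
In a symmetric equilibrium every exporter chooses the same q, so Σ_{j≠i} q_j = 3q. The condition becomes 264 − 16q = 0, giving q = 264/16 = 16.5.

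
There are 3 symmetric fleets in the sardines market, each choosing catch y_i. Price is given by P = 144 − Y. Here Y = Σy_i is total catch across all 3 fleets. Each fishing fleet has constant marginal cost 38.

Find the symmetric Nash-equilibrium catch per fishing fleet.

26.5

A representative fishing fleet's profit is π_i = y_i(144 − Y) − 38y_i, with Y = y_i + Σ_{j≠i} y_j.
First-order condition: 106 − 2y_i − Σ_{j≠i} y_j = 0.
With identical fishing fleets, set every y_j = y: then 106 − 2y − 2y = 0, i.e. y = 106/4 = 26.5.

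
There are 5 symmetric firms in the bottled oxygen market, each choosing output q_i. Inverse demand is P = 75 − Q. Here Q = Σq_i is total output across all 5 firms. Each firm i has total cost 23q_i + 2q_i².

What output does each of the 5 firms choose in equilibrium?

5.2

A representative firm's profit is π_i = q_i(75 − Q) − 23q_i − 2q_i², with Q = q_i + Σ_{j≠i} q_j.
First-order condition: 52 − 6q_i − Σ_{j≠i} q_j = 0.
Imposing symmetry (q_j = q for all j) turns Σ_{j≠i} q_j into 4q, so 52 = 10q and q = 5.2.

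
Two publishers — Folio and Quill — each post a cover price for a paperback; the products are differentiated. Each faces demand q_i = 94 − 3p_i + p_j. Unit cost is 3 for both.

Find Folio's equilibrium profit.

929.28

Folio's profit: π = (p_{Folio} − 3)(94 − 3p_{Folio} + p_{Quill}).
∂π/∂p_{Folio} = 103 − 6p_{Folio} + p_{Quill} = 0 ⇒ p_{Folio} = 103/6 + (1/6)p_{Quill}.
The game is symmetric, so in equilibrium p_{Quill} = p_{Folio}: the reaction function gives (5/6)p_{Folio} = 103/6, hence p_{Folio} = 20.6.
q_{Folio} = 94 − 3·20.6 + 20.6 = 52.8.
Profit = (20.6 − 3)·52.8 = 929.28.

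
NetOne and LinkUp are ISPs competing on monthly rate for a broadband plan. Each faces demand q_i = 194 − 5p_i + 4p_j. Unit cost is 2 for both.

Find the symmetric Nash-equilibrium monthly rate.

34

NetOne's profit: π = (p_{NetOne} − 2)(194 − 5p_{NetOne} + 4p_{LinkUp}).
∂π/∂p_{NetOne} = 204 − 10p_{NetOne} + 4p_{LinkUp} = 0 ⇒ p_{NetOne} = 20.4 + 0.4p_{LinkUp}.
The game is symmetric, so in equilibrium p_{LinkUp} = p_{NetOne}: the reaction function gives 0.6p_{NetOne} = 20.4, hence p_{NetOne} = 34.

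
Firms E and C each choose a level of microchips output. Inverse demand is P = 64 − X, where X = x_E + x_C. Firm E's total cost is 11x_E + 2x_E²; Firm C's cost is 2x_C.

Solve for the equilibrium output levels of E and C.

4, 29

Firm E's profit: π = x_E(64 − (x_E + x_C)) − 11x_E − 2x_E².
∂π/∂x_E = 53 − 6x_E − x_C = 0, so x_E = 53/6 − (1/6)x_C.
For C: ∂π/∂x_C = 62 − 2x_C − x_E = 0 ⇒ x_C = 31 − 0.5x_E.
Substituting the second reaction function into the first: x_E = 53/6 − (1/6)(31 − 0.5x_E), which gives (11/12)x_E = 11/3 ⇒ x_E = 4.
Then x_C = 31 − 0.5·4 = 29.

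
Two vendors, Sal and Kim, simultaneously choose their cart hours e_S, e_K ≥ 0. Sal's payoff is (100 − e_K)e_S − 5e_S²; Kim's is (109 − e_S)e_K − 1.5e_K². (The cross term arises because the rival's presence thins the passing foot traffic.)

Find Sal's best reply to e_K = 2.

Expanding Sal's payoff: 100e_S − e_Ke_S − 5e_S².
∂π/∂e_S = 100 − e_K − 10e_S = 0, so e_S = 10 − 0.1e_K.
At e_K = 2: e_S = 10 − 0.1·2 = 9.8.

9.8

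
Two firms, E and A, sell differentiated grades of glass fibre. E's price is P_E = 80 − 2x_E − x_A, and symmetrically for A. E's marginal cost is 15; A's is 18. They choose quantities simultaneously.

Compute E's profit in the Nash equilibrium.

348.48

Firm E's profit: π = x_E(80 − 2x_E − x_A) − 15x_E.
∂π/∂x_E = 65 − 4x_E − x_A = 0 ⇒ x_E = 16.25 − 0.25x_A.
Similarly x_A = 15.5 − 0.25x_E.
Solving the two reaction functions simultaneously: (1 − (−0.25)(−0.25))x_E = 16.25 − 0.25·15.5, so 0.9375x_E = 12.375 and x_E = 13.2.
Then x_A = 15.5 − 0.25·13.2 = 12.2.
P_E = 80 − 2·13.2 − 12.2 = 41.4.
Profit = (41.4 − 15)·13.2 = 348.48.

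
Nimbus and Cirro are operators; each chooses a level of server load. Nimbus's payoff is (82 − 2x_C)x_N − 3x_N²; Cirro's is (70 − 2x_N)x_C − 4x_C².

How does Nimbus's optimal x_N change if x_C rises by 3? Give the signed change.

Expanding Nimbus's payoff: 82x_N − 2x_Cx_N − 3x_N².
∂π/∂x_N = 82 − 2x_C − 6x_N = 0, so x_N = 41/3 − (1/3)x_C.
The reaction-function slope is −1/3, so a 3-unit rise in x_C moves x_N by −1/3 × 3 = −1. Nimbus's best response falls — the actions are strategic substitutes.

-1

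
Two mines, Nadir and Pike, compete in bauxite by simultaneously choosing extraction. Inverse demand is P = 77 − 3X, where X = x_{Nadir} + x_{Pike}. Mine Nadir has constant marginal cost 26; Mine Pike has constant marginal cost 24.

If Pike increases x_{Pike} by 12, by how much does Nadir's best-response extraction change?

-6

Mine Nadir's profit: π = x_{Nadir}(77 − 3(x_{Nadir} + x_{Pike})) − 26x_{Nadir}.
∂π/∂x_{Nadir} = 51 − 6x_{Nadir} − 3x_{Pike} = 0, so x_{Nadir} = 8.5 − 0.5x_{Pike}.
The reaction-function slope is −0.5, so a 12-unit rise in x_{Pike} moves x_{Nadir} by −0.5 × 12 = −6. Nadir's best response falls — the actions are strategic substitutes.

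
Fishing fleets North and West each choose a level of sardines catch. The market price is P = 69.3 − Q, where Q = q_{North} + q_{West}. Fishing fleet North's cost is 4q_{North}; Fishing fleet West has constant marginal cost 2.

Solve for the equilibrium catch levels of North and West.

21.1, 23.1

Fishing fleet North's profit: π = q_{North}(69.3 − (q_{North} + q_{West})) − 4q_{North}.
∂π/∂q_{North} = 65.3 − 2q_{North} − q_{West} = 0, so q_{North} = 32.65 − 0.5q_{West}.
By the same steps for West: q_{West} = 33.65 − 0.5q_{North}.
Plugging q_{West} into North's best response: q_{North} = 32.65 − 0.5(33.65 − 0.5q_{North}) ⇒ 0.75q_{North} = 15.825, so q_{North} = 21.1.
Then q_{West} = 33.65 − 0.5·21.1 = 23.1.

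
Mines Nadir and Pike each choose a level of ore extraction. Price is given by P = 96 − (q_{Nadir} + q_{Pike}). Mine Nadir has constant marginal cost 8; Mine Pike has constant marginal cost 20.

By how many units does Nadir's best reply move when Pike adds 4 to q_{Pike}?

Mine Nadir's profit: π = q_{Nadir}(96 − (q_{Nadir} + q_{Pike})) − 8q_{Nadir}.
∂π/∂q_{Nadir} = 88 − 2q_{Nadir} − q_{Pike} = 0, so q_{Nadir} = 44 − 0.5q_{Pike}.
The reaction-function slope is −0.5, so a 4-unit rise in q_{Pike} moves q_{Nadir} by −0.5 × 4 = −2. Nadir's best response falls — the actions are strategic substitutes.

-2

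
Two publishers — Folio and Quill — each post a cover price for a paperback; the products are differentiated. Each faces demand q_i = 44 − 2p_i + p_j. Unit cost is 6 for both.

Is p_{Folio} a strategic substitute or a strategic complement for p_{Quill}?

strategic complements

Folio's profit: π = (p_{Folio} − 6)(44 − 2p_{Folio} + p_{Quill}).
∂π/∂p_{Folio} = 56 − 4p_{Folio} + p_{Quill} = 0 ⇒ p_{Folio} = 14 + 0.25p_{Quill}.
The best-response slope dp_{Folio}/dp_{Quill} = 0.25 > 0: the reaction function is upward-sloping, so the choices are strategic complements.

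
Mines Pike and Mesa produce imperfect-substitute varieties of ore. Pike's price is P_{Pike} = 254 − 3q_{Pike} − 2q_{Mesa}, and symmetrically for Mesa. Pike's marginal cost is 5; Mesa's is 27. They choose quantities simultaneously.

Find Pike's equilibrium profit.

3168.75

Mine Pike's profit: π = q_{Pike}(254 − 3q_{Pike} − 2q_{Mesa}) − 5q_{Pike}.
∂π/∂q_{Pike} = 249 − 6q_{Pike} − 2q_{Mesa} = 0 ⇒ q_{Pike} = 41.5 − (1/3)q_{Mesa}.
Similarly q_{Mesa} = 227/6 − (1/3)q_{Pike}.
Substituting the second reaction function into the first: q_{Pike} = 41.5 − (1/3)(227/6 − (1/3)q_{Pike}), which gives (8/9)q_{Pike} = 260/9 ⇒ q_{Pike} = 32.5.
Then q_{Mesa} = 227/6 − (1/3)·32.5 = 27.
P_{Pike} = 254 − 3·32.5 − 2·27 = 102.5.
Profit = (102.5 − 5)·32.5 = 3168.75.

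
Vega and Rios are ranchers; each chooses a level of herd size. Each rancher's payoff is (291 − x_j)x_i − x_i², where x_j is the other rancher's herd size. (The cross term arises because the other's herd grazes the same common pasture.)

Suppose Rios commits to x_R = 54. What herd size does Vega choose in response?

118.5

Vega's payoff is (291 − x_R)x_V − x_V².
∂π/∂x_V = 291 − x_R − 2x_V = 0, so x_V = 145.5 − 0.5x_R.
At x_R = 54: x_V = 145.5 − 0.5·54 = 118.5.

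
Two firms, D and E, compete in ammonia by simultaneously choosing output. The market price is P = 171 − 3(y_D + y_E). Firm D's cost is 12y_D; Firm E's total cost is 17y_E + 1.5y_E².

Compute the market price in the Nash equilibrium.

76.6

Firm D's profit: π = y_D(171 − 3(y_D + y_E)) − 12y_D.
∂π/∂y_D = 159 − 6y_D − 3y_E = 0, so y_D = 26.5 − 0.5y_E.
For E: ∂π/∂y_E = 154 − 9y_E − 3y_D = 0 ⇒ y_E = 154/9 − (1/3)y_D.
Solving the two reaction functions simultaneously: (1 − (−0.5)(−1/3))y_D = 26.5 − 0.5·(154/9), so (5/6)y_D = 323/18 and y_D = 323/15.
Then y_E = 154/9 − (1/3)·(323/15) = 149/15.
Equilibrium price: P = 171 − 3·(472/15) = 76.6.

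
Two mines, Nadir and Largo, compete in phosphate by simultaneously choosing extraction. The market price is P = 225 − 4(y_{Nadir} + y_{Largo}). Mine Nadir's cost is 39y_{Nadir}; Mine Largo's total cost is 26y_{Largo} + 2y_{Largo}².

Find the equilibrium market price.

110.8

Mine Nadir's profit: π = y_{Nadir}(225 − 4(y_{Nadir} + y_{Largo})) − 39y_{Nadir}.
∂π/∂y_{Nadir} = 186 − 8y_{Nadir} − 4y_{Largo} = 0, so y_{Nadir} = 23.25 − 0.5y_{Largo}.
For Largo: ∂π/∂y_{Largo} = 199 − 12y_{Largo} − 4y_{Nadir} = 0 ⇒ y_{Largo} = 199/12 − (1/3)y_{Nadir}.
Plugging y_{Largo} into Nadir's best response: y_{Nadir} = 23.25 − 0.5(199/12 − (1/3)y_{Nadir}) ⇒ (5/6)y_{Nadir} = 359/24, so y_{Nadir} = 17.95.
Then y_{Largo} = 199/12 − (1/3)·17.95 = 10.6.
Equilibrium price: P = 225 − 4·28.55 = 110.8.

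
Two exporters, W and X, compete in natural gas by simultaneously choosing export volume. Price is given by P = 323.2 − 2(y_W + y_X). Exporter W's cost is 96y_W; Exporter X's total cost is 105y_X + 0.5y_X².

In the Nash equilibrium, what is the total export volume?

Exporter W's profit: π = y_W(323.2 − 2(y_W + y_X)) − 96y_W.
∂π/∂y_W = 227.2 − 4y_W − 2y_X = 0, so y_W = 56.8 − 0.5y_X.
For X: ∂π/∂y_X = 218.2 − 5y_X − 2y_W = 0 ⇒ y_X = 43.64 − 0.4y_W.
Solving the two reaction functions simultaneously: (1 − (−0.5)(−0.4))y_W = 56.8 − 0.5·43.64, so 0.8y_W = 34.98 and y_W = 43.725.
Then y_X = 43.64 − 0.4·43.725 = 26.15.
Total export volume: 43.725 + 26.15 = 69.875.

69.875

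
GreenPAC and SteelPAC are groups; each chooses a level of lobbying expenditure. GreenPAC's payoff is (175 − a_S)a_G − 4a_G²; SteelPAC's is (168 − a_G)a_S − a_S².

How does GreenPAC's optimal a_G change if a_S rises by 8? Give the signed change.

Expanding GreenPAC's payoff: 175a_G − a_Sa_G − 4a_G².
∂π/∂a_G = 175 − a_S − 8a_G = 0, so a_G = 21.875 − 0.125a_S.
The reaction-function slope is −0.125, so an 8-unit rise in a_S moves a_G by −0.125 × 8 = −1. GreenPAC's best response falls — the actions are strategic substitutes.

-1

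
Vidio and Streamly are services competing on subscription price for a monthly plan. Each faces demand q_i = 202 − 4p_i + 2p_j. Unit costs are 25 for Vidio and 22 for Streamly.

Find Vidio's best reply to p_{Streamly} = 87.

59.5

Vidio's profit: π = (p_{Vidio} − 25)(202 − 4p_{Vidio} + 2p_{Streamly}).
∂π/∂p_{Vidio} = 302 − 8p_{Vidio} + 2p_{Streamly} = 0 ⇒ p_{Vidio} = 37.75 + 0.25p_{Streamly}.
At p_{Streamly} = 87: p_{Vidio} = 37.75 + 0.25·87 = 59.5.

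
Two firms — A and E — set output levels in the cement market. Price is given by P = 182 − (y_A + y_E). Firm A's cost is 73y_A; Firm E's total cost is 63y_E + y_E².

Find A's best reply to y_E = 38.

Firm A's profit: π = y_A(182 − (y_A + y_E)) − 73y_A.
∂π/∂y_A = 109 − 2y_A − y_E = 0, so y_A = 54.5 − 0.5y_E.
At y_E = 38: y_A = 54.5 − 0.5·38 = 35.5.

35.5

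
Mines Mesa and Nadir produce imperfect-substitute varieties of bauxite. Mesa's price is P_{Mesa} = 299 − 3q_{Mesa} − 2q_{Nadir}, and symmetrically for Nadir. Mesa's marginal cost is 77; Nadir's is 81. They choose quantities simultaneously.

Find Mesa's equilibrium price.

Mine Mesa's profit: π = q_{Mesa}(299 − 3q_{Mesa} − 2q_{Nadir}) − 77q_{Mesa}.
∂π/∂q_{Mesa} = 222 − 6q_{Mesa} − 2q_{Nadir} = 0 ⇒ q_{Mesa} = 37 − (1/3)q_{Nadir}.
Similarly q_{Nadir} = 109/3 − (1/3)q_{Mesa}.
Substituting the second reaction function into the first: q_{Mesa} = 37 − (1/3)(109/3 − (1/3)q_{Mesa}), which gives (8/9)q_{Mesa} = 224/9 ⇒ q_{Mesa} = 28.
Then q_{Nadir} = 109/3 − (1/3)·28 = 27.
P_{Mesa} = 299 − 3·28 − 2·27 = 161.

161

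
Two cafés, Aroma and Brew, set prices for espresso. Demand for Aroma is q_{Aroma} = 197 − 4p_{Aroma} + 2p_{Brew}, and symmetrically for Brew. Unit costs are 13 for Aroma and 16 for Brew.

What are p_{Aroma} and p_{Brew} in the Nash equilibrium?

Aroma's profit: π = (p_{Aroma} − 13)(197 − 4p_{Aroma} + 2p_{Brew}).
∂π/∂p_{Aroma} = 249 − 8p_{Aroma} + 2p_{Brew} = 0 ⇒ p_{Aroma} = 31.125 + 0.25p_{Brew}.
Similarly p_{Brew} = 32.625 + 0.25p_{Aroma}.
Substituting the second reaction function into the first: p_{Aroma} = 31.125 + 0.25(32.625 + 0.25p_{Aroma}), which gives 0.9375p_{Aroma} = 1257/32 ⇒ p_{Aroma} = 41.9.
Then p_{Brew} = 32.625 + 0.25·41.9 = 43.1.

41.9, 43.1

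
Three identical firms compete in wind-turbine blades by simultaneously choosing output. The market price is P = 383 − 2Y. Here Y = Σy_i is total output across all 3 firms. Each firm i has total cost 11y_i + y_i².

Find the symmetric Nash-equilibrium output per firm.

A representative firm's profit is π_i = y_i(383 − 2Y) − 11y_i − y_i², with Y = y_i + Σ_{j≠i} y_j.
First-order condition: 372 − 6y_i − 2Σ_{j≠i} y_j = 0.
With identical firms, set every y_j = y: then 372 − 6y − 4y = 0, i.e. y = 372/10 = 37.2.

37.2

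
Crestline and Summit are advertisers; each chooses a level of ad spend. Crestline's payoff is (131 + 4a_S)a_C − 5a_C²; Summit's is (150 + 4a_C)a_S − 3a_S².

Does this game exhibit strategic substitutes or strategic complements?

Expanding Crestline's payoff: 131a_C + 4a_Sa_C − 5a_C².
∂π/∂a_C = 131 + 4a_S − 10a_C = 0, so a_C = 13.1 + 0.4a_S.
The best-response slope da_C/da_S = 0.4 > 0: the reaction function is upward-sloping, so the choices are strategic complements.

strategic complements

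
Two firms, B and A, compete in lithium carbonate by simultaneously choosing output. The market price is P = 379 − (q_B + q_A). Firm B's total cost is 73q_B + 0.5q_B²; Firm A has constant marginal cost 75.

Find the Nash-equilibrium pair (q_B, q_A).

61.6, 121.2

Firm B's profit: π = q_B(379 − (q_B + q_A)) − 73q_B − 0.5q_B².
∂π/∂q_B = 306 − 3q_B − q_A = 0, so q_B = 102 − (1/3)q_A.
For A: ∂π/∂q_A = 304 − 2q_A − q_B = 0 ⇒ q_A = 152 − 0.5q_B.
Substituting the second reaction function into the first: q_B = 102 − (1/3)(152 − 0.5q_B), which gives (5/6)q_B = 154/3 ⇒ q_B = 61.6.
Then q_A = 152 − 0.5·61.6 = 121.2.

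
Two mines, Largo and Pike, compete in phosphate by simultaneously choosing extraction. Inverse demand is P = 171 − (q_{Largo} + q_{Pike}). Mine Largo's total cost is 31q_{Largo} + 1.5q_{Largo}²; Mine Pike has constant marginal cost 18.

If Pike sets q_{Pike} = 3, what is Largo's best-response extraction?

Mine Largo's profit: π = q_{Largo}(171 − (q_{Largo} + q_{Pike})) − 31q_{Largo} − 1.5q_{Largo}².
∂π/∂q_{Largo} = 140 − 5q_{Largo} − q_{Pike} = 0, so q_{Largo} = 28 − 0.2q_{Pike}.
At q_{Pike} = 3: q_{Largo} = 28 − 0.2·3 = 27.4.

27.4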